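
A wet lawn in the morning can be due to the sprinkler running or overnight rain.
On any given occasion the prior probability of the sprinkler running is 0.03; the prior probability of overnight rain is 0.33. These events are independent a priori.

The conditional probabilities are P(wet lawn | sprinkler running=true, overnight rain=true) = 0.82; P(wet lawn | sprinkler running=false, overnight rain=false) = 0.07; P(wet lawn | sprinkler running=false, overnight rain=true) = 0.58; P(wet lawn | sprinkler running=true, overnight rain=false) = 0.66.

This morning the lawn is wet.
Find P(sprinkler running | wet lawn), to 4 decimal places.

For the numerator, keep only sprinkler running=true terms: 0.013266 + 0.008118 = 0.021384
The normalizing constant is 0.07×0.97×0.67 + 0.58×0.97×0.33 + 0.66×0.03×0.67 + 0.82×0.03×0.33 = 0.252535
P(sprinkler running | wet lawn) = 0.021384/0.252535 ≈ 0.0847

P(sprinkler running | wet lawn) ≈ 0.0847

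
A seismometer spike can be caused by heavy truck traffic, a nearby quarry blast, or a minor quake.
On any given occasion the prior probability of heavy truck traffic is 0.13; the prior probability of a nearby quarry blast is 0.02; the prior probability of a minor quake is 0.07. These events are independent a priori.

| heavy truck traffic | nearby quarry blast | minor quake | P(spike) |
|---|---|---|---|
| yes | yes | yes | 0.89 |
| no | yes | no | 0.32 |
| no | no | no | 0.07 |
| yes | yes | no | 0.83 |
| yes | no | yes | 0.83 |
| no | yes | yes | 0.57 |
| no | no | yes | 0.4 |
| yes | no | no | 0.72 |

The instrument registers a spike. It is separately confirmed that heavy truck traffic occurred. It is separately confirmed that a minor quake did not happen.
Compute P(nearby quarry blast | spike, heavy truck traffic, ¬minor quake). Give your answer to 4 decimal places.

P(spike | heavy truck traffic, ¬minor quake) = 0.72×0.98 + 0.83×0.02 = 0.705600 + 0.016600 = 0.722200
Restricting to configurations with nearby quarry blast present: 0.83×0.02 = 0.016600.
P(nearby quarry blast | spike, heavy truck traffic, ¬minor quake) = 0.016600 / 0.722200 ≈ 0.0230

P(nearby quarry blast | spike, heavy truck traffic, ¬minor quake) ≈ 0.0230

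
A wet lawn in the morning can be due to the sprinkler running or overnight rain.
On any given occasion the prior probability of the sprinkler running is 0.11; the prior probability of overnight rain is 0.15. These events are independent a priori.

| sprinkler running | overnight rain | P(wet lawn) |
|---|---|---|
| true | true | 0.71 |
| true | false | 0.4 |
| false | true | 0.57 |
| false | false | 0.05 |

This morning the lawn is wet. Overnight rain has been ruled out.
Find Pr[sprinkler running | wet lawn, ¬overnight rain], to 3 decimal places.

Sum P(wet lawn|·) weighted by the priors over both values of sprinkler running:
  P(wet lawn | ¬overnight rain) = 0.05×0.89 + 0.4×0.11
        = 0.044500 + 0.044000 = 0.088500
Configurations with sprinkler running contribute 0.044000, so
  P(sprinkler running | wet lawn, ¬overnight rain) = 0.044000 / 0.088500 ≈ 0.497

Pr[sprinkler running | wet lawn, ¬overnight rain] ≈ 0.497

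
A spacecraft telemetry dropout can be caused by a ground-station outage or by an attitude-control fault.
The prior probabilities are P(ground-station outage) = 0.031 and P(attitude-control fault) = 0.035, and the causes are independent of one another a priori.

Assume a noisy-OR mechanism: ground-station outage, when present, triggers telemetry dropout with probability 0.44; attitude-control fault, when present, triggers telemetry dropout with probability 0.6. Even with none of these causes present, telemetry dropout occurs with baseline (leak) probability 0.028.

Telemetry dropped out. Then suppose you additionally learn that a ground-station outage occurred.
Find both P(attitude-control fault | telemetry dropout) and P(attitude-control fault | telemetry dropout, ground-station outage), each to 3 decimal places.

P(attitude-control fault | telemetry dropout) ≈ 0.351; P(attitude-control fault | telemetry dropout, ground-station outage) ≈ 0.059

Under noisy-OR, P(telemetry dropout | causes) = 1 − (1−0.028)·∏(1−qᵢ) over the active causes.
P(telemetry dropout) = 0.028·0.969·0.965 + 0.6112·0.969·0.035 + 0.45568·0.031·0.965 + 0.782272·0.031·0.035 = 0.026182 + 0.020729 + 0.013632 + 0.000849 = 0.061392
Of this, 0.021578 comes from 0.020729 + 0.000849 (the attitude-control fault=true cases).
P(attitude-control fault | telemetry dropout) = 0.021578 / 0.061392 ≈ 0.351

Now condition on the additional information:
Weight on attitude-control fault=true, given the evidence: 0.782272·0.035 = 0.027380
The normalizing constant is 0.45568·0.965 + 0.782272·0.035 = 0.467111
P(attitude-control fault | telemetry dropout, ground-station outage) = 0.027380/0.467111 ≈ 0.059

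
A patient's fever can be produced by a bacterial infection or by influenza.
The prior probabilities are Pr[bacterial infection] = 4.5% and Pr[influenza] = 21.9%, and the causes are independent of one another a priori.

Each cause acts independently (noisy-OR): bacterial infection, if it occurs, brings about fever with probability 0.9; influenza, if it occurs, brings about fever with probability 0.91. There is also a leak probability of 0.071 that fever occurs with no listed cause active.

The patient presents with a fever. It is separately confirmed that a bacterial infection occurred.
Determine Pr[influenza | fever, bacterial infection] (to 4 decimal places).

Under noisy-OR, P(fever | causes) = 1 − (1−0.071)·∏(1−qᵢ) over the active causes.
P(fever | bacterial infection) = 0.9071·0.781 + 0.991639·0.219 = 0.708445 + 0.217169 = 0.925614
The influenza-present share is 0.991639·0.219 = 0.217169.
So P(influenza | fever, bacterial infection) = 0.217169/0.925614 ≈ 0.2346.

Pr[influenza | fever, bacterial infection] ≈ 0.2346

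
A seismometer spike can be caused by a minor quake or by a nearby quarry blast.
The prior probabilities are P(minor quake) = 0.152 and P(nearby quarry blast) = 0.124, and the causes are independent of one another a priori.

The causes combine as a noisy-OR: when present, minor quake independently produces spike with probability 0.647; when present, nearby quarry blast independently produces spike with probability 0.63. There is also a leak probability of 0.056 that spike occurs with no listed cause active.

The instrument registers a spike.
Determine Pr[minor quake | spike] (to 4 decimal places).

Pr[minor quake | spike] ≈ 0.4890

Under noisy-OR, P(spike | causes) = 1 − (1−0.056)·∏(1−qᵢ) over the active causes.
P(spike) = 0.056×0.848×0.876 + 0.65072×0.848×0.124 + 0.666768×0.152×0.876 + 0.876704×0.152×0.124 = 0.041599 + 0.068425 + 0.088781 + 0.016524 = 0.215329
Of this, 0.105305 comes from 0.088781 + 0.016524 (the minor quake=true cases).
Hence the posterior is 0.105305/0.215329 ≈ 0.4890.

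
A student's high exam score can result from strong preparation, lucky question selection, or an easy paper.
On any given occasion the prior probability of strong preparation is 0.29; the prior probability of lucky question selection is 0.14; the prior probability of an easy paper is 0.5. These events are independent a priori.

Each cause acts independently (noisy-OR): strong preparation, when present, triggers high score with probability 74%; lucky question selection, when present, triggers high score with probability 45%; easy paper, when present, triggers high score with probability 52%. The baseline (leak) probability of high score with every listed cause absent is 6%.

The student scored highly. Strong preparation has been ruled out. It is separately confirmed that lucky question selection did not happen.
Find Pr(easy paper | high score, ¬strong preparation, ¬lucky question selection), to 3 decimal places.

Under noisy-OR, P(high score | causes) = 1 − (1−0.06)·∏(1−qᵢ) over the active causes.
Enumerate both values of easy paper and weight by the priors:
  P(high score | ¬strong preparation, ¬lucky question selection) = 0.06·0.5 + 0.5488·0.5
        = 0.030000 + 0.274400 = 0.304400
The terms with easy paper present sum to 0.274400, so
  P(easy paper | high score, ¬strong preparation, ¬lucky question selection) = 0.274400 / 0.304400 ≈ 0.901

Pr(easy paper | high score, ¬strong preparation, ¬lucky question selection) ≈ 0.901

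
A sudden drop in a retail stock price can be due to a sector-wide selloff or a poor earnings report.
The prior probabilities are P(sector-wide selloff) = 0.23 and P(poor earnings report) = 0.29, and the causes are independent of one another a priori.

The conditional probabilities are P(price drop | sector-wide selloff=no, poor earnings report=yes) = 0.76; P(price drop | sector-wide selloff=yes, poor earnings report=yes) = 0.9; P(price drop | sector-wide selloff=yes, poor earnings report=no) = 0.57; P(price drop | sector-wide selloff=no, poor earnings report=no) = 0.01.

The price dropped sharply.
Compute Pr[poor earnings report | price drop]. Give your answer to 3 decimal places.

Pr[poor earnings report | price drop] ≈ 0.700

For the numerator, keep only poor earnings report=true terms: 0.169708 + 0.060030 = 0.229738
Denominator P(price drop): 0.01×0.77×0.71 + 0.76×0.77×0.29 + 0.57×0.23×0.71 + 0.9×0.23×0.29 = 0.328286
Posterior = 0.229738 / 0.328286 ≈ 0.700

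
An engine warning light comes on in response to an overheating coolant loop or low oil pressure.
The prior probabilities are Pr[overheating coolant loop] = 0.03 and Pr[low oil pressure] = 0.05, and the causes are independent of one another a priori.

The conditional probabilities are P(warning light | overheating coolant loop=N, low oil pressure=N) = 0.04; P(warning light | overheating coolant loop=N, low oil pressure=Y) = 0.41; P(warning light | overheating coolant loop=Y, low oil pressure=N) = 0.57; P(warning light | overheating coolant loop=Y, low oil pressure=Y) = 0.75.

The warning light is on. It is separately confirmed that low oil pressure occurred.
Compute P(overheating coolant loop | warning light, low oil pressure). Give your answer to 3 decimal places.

Numerator (weight on configurations with overheating coolant loop): 0.75×0.03 = 0.022500
The normalizing constant is 0.41×0.97 + 0.75×0.03 = 0.420200
Posterior = 0.022500 / 0.420200 ≈ 0.054

P(overheating coolant loop | warning light, low oil pressure) ≈ 0.054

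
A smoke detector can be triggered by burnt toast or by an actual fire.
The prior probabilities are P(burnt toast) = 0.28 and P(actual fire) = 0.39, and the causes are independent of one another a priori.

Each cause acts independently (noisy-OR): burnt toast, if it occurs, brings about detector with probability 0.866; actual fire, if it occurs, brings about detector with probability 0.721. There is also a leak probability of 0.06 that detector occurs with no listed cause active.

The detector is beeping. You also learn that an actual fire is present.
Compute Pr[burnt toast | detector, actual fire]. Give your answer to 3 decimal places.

Pr[burnt toast | detector, actual fire] ≈ 0.337

Under noisy-OR, P(detector | causes) = 1 − (1−0.06)·∏(1−qᵢ) over the active causes.
P(detector | actual fire) = 0.73774×0.72 + 0.964857×0.28 = 0.531173 + 0.270160 = 0.801333
Of this, 0.270160 comes from 0.964857×0.28 (the burnt toast=true cases).
Hence the posterior is 0.270160/0.801333 ≈ 0.337.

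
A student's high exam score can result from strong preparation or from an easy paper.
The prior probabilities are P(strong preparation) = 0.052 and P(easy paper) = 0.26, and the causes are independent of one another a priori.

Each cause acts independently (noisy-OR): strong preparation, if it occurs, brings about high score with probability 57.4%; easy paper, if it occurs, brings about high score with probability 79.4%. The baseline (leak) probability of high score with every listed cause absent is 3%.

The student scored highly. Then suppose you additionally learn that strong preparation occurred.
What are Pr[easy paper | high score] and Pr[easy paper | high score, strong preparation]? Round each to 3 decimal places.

Under noisy-OR, P(high score | causes) = 1 − (1−0.03)·∏(1−qᵢ) over the active causes.
Sum P(high score|·) weighted by the priors over the 4 (strong preparation, easy paper) configurations:
  P(high score) = 0.03*0.948*0.74 + 0.80018*0.948*0.26 + 0.58678*0.052*0.74 + 0.914877*0.052*0.26
        = 0.021046 + 0.197228 + 0.022579 + 0.012369 = 0.253222
The terms with easy paper present sum to 0.209597, so
  P(easy paper | high score) = 0.209597 / 0.253222 ≈ 0.828

Now condition on the additional information:
Sum P(high score|·) weighted by the priors over both values of easy paper:
  P(high score | strong preparation) = 0.58678×0.74 + 0.914877×0.26
        = 0.434217 + 0.237868 = 0.672085
Keeping only the easy paper-present terms gives 0.237868, so
  P(easy paper | high score, strong preparation) = 0.237868 / 0.672085 ≈ 0.354

Pr[easy paper | high score] ≈ 0.828; Pr[easy paper | high score, strong preparation] ≈ 0.354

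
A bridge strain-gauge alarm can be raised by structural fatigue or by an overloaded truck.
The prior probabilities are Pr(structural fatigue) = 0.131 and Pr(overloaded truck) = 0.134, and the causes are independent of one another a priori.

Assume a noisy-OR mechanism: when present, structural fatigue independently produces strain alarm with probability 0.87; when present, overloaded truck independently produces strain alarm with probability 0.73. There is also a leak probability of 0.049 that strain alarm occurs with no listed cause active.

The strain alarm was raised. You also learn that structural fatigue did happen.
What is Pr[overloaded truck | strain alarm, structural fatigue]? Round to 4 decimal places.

Pr[overloaded truck | strain alarm, structural fatigue] ≈ 0.1458

Under noisy-OR, P(strain alarm | causes) = 1 − (1−0.049)·∏(1−qᵢ) over the active causes.
Sum P(strain alarm|·) weighted by the priors over both values of overloaded truck:
  P(strain alarm | structural fatigue) = 0.87637·0.866 + 0.96662·0.134
        = 0.758936 + 0.129527 = 0.888463
Keeping only the overloaded truck-present terms gives 0.129527, so
  P(overloaded truck | strain alarm, structural fatigue) = 0.129527 / 0.888463 ≈ 0.1458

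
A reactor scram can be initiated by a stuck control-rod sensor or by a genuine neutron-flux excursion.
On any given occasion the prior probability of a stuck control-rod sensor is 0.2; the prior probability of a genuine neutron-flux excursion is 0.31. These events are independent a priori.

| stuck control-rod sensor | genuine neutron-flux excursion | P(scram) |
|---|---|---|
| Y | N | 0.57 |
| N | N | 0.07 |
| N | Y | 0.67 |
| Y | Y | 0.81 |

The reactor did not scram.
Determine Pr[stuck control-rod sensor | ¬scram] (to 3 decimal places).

Pr[stuck control-rod sensor | ¬scram] ≈ 0.107

Sum P(¬scram|·) weighted by the priors over the 4 (stuck control-rod sensor, genuine neutron-flux excursion) configurations:
  P(¬scram) = 0.93*0.8*0.69 + 0.33*0.8*0.31 + 0.43*0.2*0.69 + 0.19*0.2*0.31
        = 0.513360 + 0.081840 + 0.059340 + 0.011780 = 0.666320
Configurations with stuck control-rod sensor contribute 0.071120, so
  P(stuck control-rod sensor | ¬scram) = 0.071120 / 0.666320 ≈ 0.107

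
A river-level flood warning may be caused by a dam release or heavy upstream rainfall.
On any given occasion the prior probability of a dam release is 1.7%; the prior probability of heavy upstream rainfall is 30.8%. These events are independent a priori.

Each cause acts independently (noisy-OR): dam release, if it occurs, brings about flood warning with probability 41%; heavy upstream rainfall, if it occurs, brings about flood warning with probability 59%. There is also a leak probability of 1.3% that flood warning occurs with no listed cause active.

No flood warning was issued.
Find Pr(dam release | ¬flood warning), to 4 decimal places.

Pr(dam release | ¬flood warning) ≈ 0.0101

Under noisy-OR, P(flood warning | causes) = 1 − (1−0.013)·∏(1−qᵢ) over the active causes.
Sum P(¬flood warning|·) weighted by the priors over the 4 (dam release, heavy upstream rainfall) configurations:
  P(¬flood warning) = 0.987*0.983*0.692 + 0.40467*0.983*0.308 + 0.58233*0.017*0.692 + 0.238755*0.017*0.308
        = 0.671393 + 0.122520 + 0.006851 + 0.001250 = 0.802014
Keeping only the dam release-present terms gives 0.008101, so
  P(dam release | ¬flood warning) = 0.008101 / 0.802014 ≈ 0.0101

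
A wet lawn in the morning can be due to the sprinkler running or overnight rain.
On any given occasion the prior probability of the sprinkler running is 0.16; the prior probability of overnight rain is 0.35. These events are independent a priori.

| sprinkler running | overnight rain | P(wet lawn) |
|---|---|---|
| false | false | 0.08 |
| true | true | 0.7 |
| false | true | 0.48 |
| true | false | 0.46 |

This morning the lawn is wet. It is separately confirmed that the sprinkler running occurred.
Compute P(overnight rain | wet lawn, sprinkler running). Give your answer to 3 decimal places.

Weight on overnight rain=true, given the evidence: 0.7×0.35 = 0.245000
Normalizer over all consistent configurations: 0.46×0.65 + 0.7×0.35 = 0.544000
P(overnight rain | wet lawn, sprinkler running) = 0.245000/0.544000 ≈ 0.450

P(overnight rain | wet lawn, sprinkler running) ≈ 0.450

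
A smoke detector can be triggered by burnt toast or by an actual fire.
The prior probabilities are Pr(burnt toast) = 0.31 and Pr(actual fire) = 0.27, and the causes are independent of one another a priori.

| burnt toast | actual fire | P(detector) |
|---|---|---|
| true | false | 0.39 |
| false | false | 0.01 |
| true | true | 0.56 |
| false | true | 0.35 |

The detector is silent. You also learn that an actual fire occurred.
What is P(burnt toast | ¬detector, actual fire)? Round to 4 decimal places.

P(burnt toast | ¬detector, actual fire) ≈ 0.2332

P(¬detector | actual fire) = 0.65×0.69 + 0.44×0.31 = 0.448500 + 0.136400 = 0.584900
Of this, 0.136400 comes from 0.44×0.31 (the burnt toast=true cases).
Hence the posterior is 0.136400/0.584900 ≈ 0.2332.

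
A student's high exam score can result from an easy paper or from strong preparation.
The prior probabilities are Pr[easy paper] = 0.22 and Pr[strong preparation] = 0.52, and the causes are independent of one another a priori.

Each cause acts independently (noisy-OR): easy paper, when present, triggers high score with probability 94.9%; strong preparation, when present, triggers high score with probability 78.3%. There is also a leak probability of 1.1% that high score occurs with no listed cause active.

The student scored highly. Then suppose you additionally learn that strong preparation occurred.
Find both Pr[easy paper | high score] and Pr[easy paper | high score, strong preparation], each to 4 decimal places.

Under noisy-OR, P(high score | causes) = 1 − (1−0.011)·∏(1−qᵢ) over the active causes.
Weight on easy paper=true, given the evidence: 0.100274 + 0.113148 = 0.213422
Normalizer over all consistent configurations: 0.011×0.78×0.48 + 0.785387×0.78×0.52 + 0.949561×0.22×0.48 + 0.989055×0.22×0.52 = 0.536093
Posterior = 0.213422 / 0.536093 ≈ 0.3981

Now condition on the additional information:
P(high score | strong preparation) = 0.785387·0.78 + 0.989055·0.22 = 0.612602 + 0.217592 = 0.830194
The easy paper-present share is 0.989055·0.22 = 0.217592.
P(easy paper | high score, strong preparation) = 0.217592 / 0.830194 ≈ 0.2621

Pr[easy paper | high score] ≈ 0.3981; Pr[easy paper | high score, strong preparation] ≈ 0.2621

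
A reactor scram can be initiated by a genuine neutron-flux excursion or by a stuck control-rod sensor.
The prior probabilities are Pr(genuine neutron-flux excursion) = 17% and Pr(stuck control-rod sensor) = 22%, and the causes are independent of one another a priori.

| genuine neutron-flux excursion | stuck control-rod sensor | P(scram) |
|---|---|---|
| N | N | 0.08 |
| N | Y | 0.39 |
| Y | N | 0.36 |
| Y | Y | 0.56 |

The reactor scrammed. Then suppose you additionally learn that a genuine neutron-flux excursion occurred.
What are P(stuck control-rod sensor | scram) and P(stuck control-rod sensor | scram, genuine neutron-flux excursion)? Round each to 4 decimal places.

P(stuck control-rod sensor | scram) ≈ 0.4808; P(stuck control-rod sensor | scram, genuine neutron-flux excursion) ≈ 0.3050

Weight on stuck control-rod sensor=true, given the evidence: 0.071214 + 0.020944 = 0.092158
Normalizer over all consistent configurations: 0.08·0.83·0.78 + 0.39·0.83·0.22 + 0.36·0.17·0.78 + 0.56·0.17·0.22 = 0.191686
Posterior = 0.092158 / 0.191686 ≈ 0.4808

Now also conditioning on genuine neutron-flux excursion=true:
Numerator (weight on configurations with stuck control-rod sensor): 0.56*0.22 = 0.123200
The normalizing constant is 0.36*0.78 + 0.56*0.22 = 0.404000
Posterior = 0.123200 / 0.404000 ≈ 0.3050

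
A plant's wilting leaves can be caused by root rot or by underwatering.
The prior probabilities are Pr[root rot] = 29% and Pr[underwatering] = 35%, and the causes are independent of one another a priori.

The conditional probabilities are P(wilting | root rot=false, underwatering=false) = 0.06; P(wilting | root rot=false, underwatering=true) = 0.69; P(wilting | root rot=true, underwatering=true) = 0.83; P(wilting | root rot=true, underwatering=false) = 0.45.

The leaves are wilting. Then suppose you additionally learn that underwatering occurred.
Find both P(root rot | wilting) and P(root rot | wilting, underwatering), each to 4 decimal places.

P(wilting) = 0.06*0.71*0.65 + 0.69*0.71*0.35 + 0.45*0.29*0.65 + 0.83*0.29*0.35 = 0.027690 + 0.171465 + 0.084825 + 0.084245 = 0.368225
Of this, 0.169070 comes from 0.084825 + 0.084245 (the root rot=true cases).
So P(root rot | wilting) = 0.169070/0.368225 ≈ 0.4591.

Now also conditioning on underwatering=true:
P(wilting | underwatering) = 0.69×0.71 + 0.83×0.29 = 0.489900 + 0.240700 = 0.730600
Restricting to configurations with root rot present: 0.83×0.29 = 0.240700.
So P(root rot | wilting, underwatering) = 0.240700/0.730600 ≈ 0.3295.
Conditioning on underwatering lowers the posterior on root rot: the classic explaining-away effect in a common-effect structure.

P(root rot | wilting) ≈ 0.4591; P(root rot | wilting, underwatering) ≈ 0.3295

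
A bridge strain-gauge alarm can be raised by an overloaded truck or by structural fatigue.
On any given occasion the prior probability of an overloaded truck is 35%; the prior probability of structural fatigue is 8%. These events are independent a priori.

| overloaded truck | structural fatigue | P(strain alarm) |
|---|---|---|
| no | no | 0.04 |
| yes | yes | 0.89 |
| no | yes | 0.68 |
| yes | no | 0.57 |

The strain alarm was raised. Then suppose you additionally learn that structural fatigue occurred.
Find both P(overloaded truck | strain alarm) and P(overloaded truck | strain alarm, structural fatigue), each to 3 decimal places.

P(strain alarm) = 0.04×0.65×0.92 + 0.68×0.65×0.08 + 0.57×0.35×0.92 + 0.89×0.35×0.08 = 0.023920 + 0.035360 + 0.183540 + 0.024920 = 0.267740
Of this, 0.208460 comes from 0.183540 + 0.024920 (the overloaded truck=true cases).
So P(overloaded truck | strain alarm) = 0.208460/0.267740 ≈ 0.779.

Now condition on the additional information:
Enumerate both values of overloaded truck and weight by the priors:
  P(strain alarm | structural fatigue) = 0.68*0.65 + 0.89*0.35
        = 0.442000 + 0.311500 = 0.753500
The terms with overloaded truck present sum to 0.311500, so
  P(overloaded truck | strain alarm, structural fatigue) = 0.311500 / 0.753500 ≈ 0.413
This is intercausal reasoning (explaining away): once structural fatigue accounts for the strain alarm, overloaded truck becomes less likely.

P(overloaded truck | strain alarm) ≈ 0.779; P(overloaded truck | strain alarm, structural fatigue) ≈ 0.413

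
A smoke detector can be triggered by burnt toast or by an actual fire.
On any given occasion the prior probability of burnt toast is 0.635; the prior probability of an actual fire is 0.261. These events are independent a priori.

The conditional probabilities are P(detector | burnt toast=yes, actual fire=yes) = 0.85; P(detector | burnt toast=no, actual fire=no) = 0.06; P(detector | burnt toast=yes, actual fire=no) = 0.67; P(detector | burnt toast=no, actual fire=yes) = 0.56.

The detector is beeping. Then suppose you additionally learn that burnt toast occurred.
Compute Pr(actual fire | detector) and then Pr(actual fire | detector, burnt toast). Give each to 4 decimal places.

Pr(actual fire | detector) ≈ 0.3701; Pr(actual fire | detector, burnt toast) ≈ 0.3094

Sum P(detector|·) weighted by the priors over the 4 (burnt toast, actual fire) configurations:
  P(detector) = 0.06*0.365*0.739 + 0.56*0.365*0.261 + 0.67*0.635*0.739 + 0.85*0.635*0.261
        = 0.016184 + 0.053348 + 0.314408 + 0.140875 = 0.524815
Configurations with actual fire contribute 0.194223, so
  P(actual fire | detector) = 0.194223 / 0.524815 ≈ 0.3701

Now condition on the additional information:
Weight on actual fire=true, given the evidence: 0.85×0.261 = 0.221850
The normalizing constant is 0.67×0.739 + 0.85×0.261 = 0.716980
Posterior = 0.221850 / 0.716980 ≈ 0.3094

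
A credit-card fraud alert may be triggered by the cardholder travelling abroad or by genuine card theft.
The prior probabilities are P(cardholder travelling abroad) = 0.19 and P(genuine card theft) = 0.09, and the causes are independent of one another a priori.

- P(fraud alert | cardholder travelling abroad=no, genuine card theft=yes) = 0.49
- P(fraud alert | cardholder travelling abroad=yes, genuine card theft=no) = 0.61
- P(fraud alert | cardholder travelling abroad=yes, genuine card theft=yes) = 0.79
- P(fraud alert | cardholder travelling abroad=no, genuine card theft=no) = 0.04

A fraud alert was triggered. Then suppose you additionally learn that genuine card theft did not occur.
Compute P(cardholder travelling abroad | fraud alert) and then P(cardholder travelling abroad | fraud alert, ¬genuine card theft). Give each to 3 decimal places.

P(cardholder travelling abroad | fraud alert) ≈ 0.646; P(cardholder travelling abroad | fraud alert, ¬genuine card theft) ≈ 0.782

P(fraud alert) = 0.04*0.81*0.91 + 0.49*0.81*0.09 + 0.61*0.19*0.91 + 0.79*0.19*0.09 = 0.029484 + 0.035721 + 0.105469 + 0.013509 = 0.184183
The cardholder travelling abroad-present share is 0.105469 + 0.013509 = 0.118978.
Hence the posterior is 0.118978/0.184183 ≈ 0.646.

Now condition on the additional information:
P(fraud alert | ¬genuine card theft) = 0.04×0.81 + 0.61×0.19 = 0.032400 + 0.115900 = 0.148300
Restricting to configurations with cardholder travelling abroad present: 0.61×0.19 = 0.115900.
P(cardholder travelling abroad | fraud alert, ¬genuine card theft) = 0.115900 / 0.148300 ≈ 0.782
With genuine card theft excluded, cardholder travelling abroad must carry more of the explanatory weight for the fraud alert.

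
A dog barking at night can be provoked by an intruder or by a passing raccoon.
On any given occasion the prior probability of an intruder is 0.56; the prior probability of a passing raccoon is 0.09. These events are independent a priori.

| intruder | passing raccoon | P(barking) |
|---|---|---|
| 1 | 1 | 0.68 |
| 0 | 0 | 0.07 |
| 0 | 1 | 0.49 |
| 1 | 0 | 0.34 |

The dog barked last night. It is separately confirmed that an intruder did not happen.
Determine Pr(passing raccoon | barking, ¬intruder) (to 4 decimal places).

Weight on passing raccoon=true, given the evidence: 0.49·0.09 = 0.044100
Normalizer over all consistent configurations: 0.07·0.91 + 0.49·0.09 = 0.107800
P(passing raccoon | barking, ¬intruder) = 0.044100/0.107800 ≈ 0.4091

Pr(passing raccoon | barking, ¬intruder) ≈ 0.4091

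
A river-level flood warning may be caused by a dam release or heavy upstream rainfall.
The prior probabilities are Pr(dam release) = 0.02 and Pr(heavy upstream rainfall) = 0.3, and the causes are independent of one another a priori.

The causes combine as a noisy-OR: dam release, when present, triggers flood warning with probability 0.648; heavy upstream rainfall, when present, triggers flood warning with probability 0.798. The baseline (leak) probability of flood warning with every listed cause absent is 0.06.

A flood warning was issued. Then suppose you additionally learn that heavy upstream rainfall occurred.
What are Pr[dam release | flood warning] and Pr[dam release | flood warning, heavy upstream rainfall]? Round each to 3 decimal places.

Under noisy-OR, P(flood warning | causes) = 1 − (1−0.06)·∏(1−qᵢ) over the active causes.
P(flood warning) = 0.06*0.98*0.7 + 0.81012*0.98*0.3 + 0.66912*0.02*0.7 + 0.933162*0.02*0.3 = 0.041160 + 0.238175 + 0.009368 + 0.005599 = 0.294302
Of this, 0.014967 comes from 0.009368 + 0.005599 (the dam release=true cases).
Hence the posterior is 0.014967/0.294302 ≈ 0.051.

Now also conditioning on heavy upstream rainfall=true:
Sum P(flood warning|·) weighted by the priors over both values of dam release:
  P(flood warning | heavy upstream rainfall) = 0.81012·0.98 + 0.933162·0.02
        = 0.793918 + 0.018663 = 0.812581
Keeping only the dam release-present terms gives 0.018663, so
  P(dam release | flood warning, heavy upstream rainfall) = 0.018663 / 0.812581 ≈ 0.023
Conditioning on heavy upstream rainfall lowers the posterior on dam release: the classic explaining-away effect in a common-effect structure.

Pr[dam release | flood warning] ≈ 0.051; Pr[dam release | flood warning, heavy upstream rainfall] ≈ 0.023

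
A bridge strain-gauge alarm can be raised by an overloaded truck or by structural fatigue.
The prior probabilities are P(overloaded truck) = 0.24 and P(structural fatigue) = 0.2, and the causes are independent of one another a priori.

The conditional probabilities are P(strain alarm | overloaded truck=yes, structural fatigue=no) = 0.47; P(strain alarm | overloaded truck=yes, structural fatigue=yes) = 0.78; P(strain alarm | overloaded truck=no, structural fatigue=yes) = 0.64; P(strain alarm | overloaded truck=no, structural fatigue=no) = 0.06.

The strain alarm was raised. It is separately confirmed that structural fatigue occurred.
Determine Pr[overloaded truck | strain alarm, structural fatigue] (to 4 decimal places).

P(strain alarm | structural fatigue) = 0.64·0.76 + 0.78·0.24 = 0.486400 + 0.187200 = 0.673600
Of this, 0.187200 comes from 0.78·0.24 (the overloaded truck=true cases).
Hence the posterior is 0.187200/0.673600 ≈ 0.2779.

Pr[overloaded truck | strain alarm, structural fatigue] ≈ 0.2779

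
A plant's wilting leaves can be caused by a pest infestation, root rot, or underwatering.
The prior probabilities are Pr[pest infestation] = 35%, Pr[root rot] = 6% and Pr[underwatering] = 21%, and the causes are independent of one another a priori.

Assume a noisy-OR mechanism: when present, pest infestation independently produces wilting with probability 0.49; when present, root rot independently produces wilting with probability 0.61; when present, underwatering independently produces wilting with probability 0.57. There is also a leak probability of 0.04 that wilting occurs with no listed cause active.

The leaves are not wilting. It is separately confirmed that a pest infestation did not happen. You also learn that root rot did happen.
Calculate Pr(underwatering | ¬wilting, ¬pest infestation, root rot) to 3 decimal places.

Pr(underwatering | ¬wilting, ¬pest infestation, root rot) ≈ 0.103

Under noisy-OR, P(wilting | causes) = 1 − (1−0.04)·∏(1−qᵢ) over the active causes.
Enumerate both values of underwatering and weight by the priors:
  P(¬wilting | ¬pest infestation, root rot) = 0.3744×0.79 + 0.160992×0.21
        = 0.295776 + 0.033808 = 0.329584
Configurations with underwatering contribute 0.033808, so
  P(underwatering | ¬wilting, ¬pest infestation, root rot) = 0.033808 / 0.329584 ≈ 0.103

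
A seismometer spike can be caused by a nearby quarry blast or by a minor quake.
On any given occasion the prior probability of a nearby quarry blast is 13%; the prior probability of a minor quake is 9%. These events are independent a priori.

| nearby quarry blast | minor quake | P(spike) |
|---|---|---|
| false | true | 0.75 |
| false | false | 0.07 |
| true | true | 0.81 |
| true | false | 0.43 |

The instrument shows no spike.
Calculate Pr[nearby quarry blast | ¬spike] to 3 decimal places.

Enumerate the 4 (nearby quarry blast, minor quake) configurations and weight by the priors:
  P(¬spike) = 0.93·0.87·0.91 + 0.25·0.87·0.09 + 0.57·0.13·0.91 + 0.19·0.13·0.09
        = 0.736281 + 0.019575 + 0.067431 + 0.002223 = 0.825510
Keeping only the nearby quarry blast-present terms gives 0.069654, so
  P(nearby quarry blast | ¬spike) = 0.069654 / 0.825510 ≈ 0.084

Pr[nearby quarry blast | ¬spike] ≈ 0.084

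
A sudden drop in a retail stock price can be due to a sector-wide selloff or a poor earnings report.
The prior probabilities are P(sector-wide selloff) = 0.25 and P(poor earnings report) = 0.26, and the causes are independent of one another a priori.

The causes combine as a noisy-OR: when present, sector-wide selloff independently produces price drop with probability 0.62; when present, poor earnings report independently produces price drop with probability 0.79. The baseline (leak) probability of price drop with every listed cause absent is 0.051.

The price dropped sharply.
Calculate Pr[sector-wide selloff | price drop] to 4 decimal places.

Under noisy-OR, P(price drop | causes) = 1 − (1−0.051)·∏(1−qᵢ) over the active causes.
Enumerate the 4 (sector-wide selloff, poor earnings report) configurations and weight by the priors:
  P(price drop) = 0.051*0.75*0.74 + 0.80071*0.75*0.26 + 0.63938*0.25*0.74 + 0.92427*0.25*0.26
        = 0.028305 + 0.156138 + 0.118285 + 0.060078 = 0.362806
Configurations with sector-wide selloff contribute 0.178363, so
  P(sector-wide selloff | price drop) = 0.178363 / 0.362806 ≈ 0.4916

Pr[sector-wide selloff | price drop] ≈ 0.4916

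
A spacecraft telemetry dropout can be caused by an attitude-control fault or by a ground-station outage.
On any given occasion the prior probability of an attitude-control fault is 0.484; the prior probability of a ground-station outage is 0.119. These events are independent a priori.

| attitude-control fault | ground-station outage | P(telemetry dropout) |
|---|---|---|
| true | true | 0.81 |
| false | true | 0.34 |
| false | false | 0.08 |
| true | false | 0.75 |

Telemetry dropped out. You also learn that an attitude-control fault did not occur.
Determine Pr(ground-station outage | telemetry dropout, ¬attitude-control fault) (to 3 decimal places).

Pr(ground-station outage | telemetry dropout, ¬attitude-control fault) ≈ 0.365

Enumerate both values of ground-station outage and weight by the priors:
  P(telemetry dropout | ¬attitude-control fault) = 0.08*0.881 + 0.34*0.119
        = 0.070480 + 0.040460 = 0.110940
The terms with ground-station outage present sum to 0.040460, so
  P(ground-station outage | telemetry dropout, ¬attitude-control fault) = 0.040460 / 0.110940 ≈ 0.365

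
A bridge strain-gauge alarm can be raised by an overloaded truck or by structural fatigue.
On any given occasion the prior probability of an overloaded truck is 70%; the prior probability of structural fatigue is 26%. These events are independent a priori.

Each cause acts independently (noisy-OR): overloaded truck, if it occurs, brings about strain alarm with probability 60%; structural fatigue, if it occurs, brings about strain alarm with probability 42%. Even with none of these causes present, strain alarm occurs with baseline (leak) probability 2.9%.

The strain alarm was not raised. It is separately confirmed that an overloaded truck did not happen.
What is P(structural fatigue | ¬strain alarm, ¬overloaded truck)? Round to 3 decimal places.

Under noisy-OR, P(strain alarm | causes) = 1 − (1−0.029)·∏(1−qᵢ) over the active causes.
Sum P(¬strain alarm|·) weighted by the priors over both values of structural fatigue:
  P(¬strain alarm | ¬overloaded truck) = 0.971×0.74 + 0.56318×0.26
        = 0.718540 + 0.146427 = 0.864967
Keeping only the structural fatigue-present terms gives 0.146427, so
  P(structural fatigue | ¬strain alarm, ¬overloaded truck) = 0.146427 / 0.864967 ≈ 0.169

P(structural fatigue | ¬strain alarm, ¬overloaded truck) ≈ 0.169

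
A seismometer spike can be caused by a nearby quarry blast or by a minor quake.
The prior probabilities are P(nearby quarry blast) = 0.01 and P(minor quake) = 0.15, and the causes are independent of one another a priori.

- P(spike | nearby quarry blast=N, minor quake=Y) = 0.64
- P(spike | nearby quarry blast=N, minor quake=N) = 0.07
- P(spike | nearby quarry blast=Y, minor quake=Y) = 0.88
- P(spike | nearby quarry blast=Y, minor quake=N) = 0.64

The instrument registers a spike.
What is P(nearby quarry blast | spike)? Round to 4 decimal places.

P(spike) = 0.07×0.99×0.85 + 0.64×0.99×0.15 + 0.64×0.01×0.85 + 0.88×0.01×0.15 = 0.058905 + 0.095040 + 0.005440 + 0.001320 = 0.160705
The nearby quarry blast-present share is 0.005440 + 0.001320 = 0.006760.
So P(nearby quarry blast | spike) = 0.006760/0.160705 ≈ 0.0421.

P(nearby quarry blast | spike) ≈ 0.0421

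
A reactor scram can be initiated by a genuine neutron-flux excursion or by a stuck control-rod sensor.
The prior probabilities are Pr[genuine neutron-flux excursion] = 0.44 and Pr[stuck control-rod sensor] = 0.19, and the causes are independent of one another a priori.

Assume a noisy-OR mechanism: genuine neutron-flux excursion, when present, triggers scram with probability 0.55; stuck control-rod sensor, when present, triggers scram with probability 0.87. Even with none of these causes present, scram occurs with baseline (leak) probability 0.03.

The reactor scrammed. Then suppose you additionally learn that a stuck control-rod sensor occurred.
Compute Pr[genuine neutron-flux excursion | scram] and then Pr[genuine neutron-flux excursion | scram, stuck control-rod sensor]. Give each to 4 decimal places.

Under noisy-OR, P(scram | causes) = 1 − (1−0.03)·∏(1−qᵢ) over the active causes.
Weight on genuine neutron-flux excursion=true, given the evidence: 0.200831 + 0.078856 = 0.279687
Denominator P(scram): 0.03·0.56·0.81 + 0.8739·0.56·0.19 + 0.5635·0.44·0.81 + 0.943255·0.44·0.19 = 0.386278
Posterior = 0.279687 / 0.386278 ≈ 0.7241

With the extra evidence:
Sum P(scram|·) weighted by the priors over both values of genuine neutron-flux excursion:
  P(scram | stuck control-rod sensor) = 0.8739×0.56 + 0.943255×0.44
        = 0.489384 + 0.415032 = 0.904416
Configurations with genuine neutron-flux excursion contribute 0.415032, so
  P(genuine neutron-flux excursion | scram, stuck control-rod sensor) = 0.415032 / 0.904416 ≈ 0.4589
The drop from 0.7241 to 0.4589 is the explaining-away (discounting) effect.

Pr[genuine neutron-flux excursion | scram] ≈ 0.7241; Pr[genuine neutron-flux excursion | scram, stuck control-rod sensor] ≈ 0.4589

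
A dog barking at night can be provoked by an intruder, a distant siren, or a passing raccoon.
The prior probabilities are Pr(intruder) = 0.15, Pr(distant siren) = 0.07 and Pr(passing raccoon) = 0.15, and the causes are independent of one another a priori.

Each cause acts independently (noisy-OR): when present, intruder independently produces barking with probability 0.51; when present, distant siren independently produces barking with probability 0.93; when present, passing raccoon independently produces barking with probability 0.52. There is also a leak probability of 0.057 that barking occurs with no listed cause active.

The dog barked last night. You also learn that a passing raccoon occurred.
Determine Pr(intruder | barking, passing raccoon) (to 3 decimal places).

Pr(intruder | barking, passing raccoon) ≈ 0.195

Under noisy-OR, P(barking | causes) = 1 − (1−0.057)·∏(1−qᵢ) over the active causes.
Enumerate the 4 (intruder, distant siren) configurations and weight by the priors:
  P(barking | passing raccoon) = 0.54736·0.85·0.93 + 0.968315·0.85·0.07 + 0.778206·0.15·0.93 + 0.984474·0.15·0.07
        = 0.432688 + 0.057615 + 0.108560 + 0.010337 = 0.609200
Configurations with intruder contribute 0.118897, so
  P(intruder | barking, passing raccoon) = 0.118897 / 0.609200 ≈ 0.195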